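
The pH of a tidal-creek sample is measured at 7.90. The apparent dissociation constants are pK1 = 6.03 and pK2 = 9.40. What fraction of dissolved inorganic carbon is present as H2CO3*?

α₀ = 0.0129

α₀ = 1 / (1 + K1/[H⁺] + K1K2/[H⁺]²) = 1 / (1 + 10^+1.87 + 10^+0.37)
   = 1 / (1 + 74.131 + 2.3442) = 1/77.475 = 0.01291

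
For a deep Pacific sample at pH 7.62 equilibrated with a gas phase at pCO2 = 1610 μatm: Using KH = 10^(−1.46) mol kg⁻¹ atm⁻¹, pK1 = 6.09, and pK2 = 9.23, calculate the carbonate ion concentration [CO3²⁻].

[CO2*] = KH · pCO2 = 10^(−1.46) × 1610×10^-6 = 5.582×10^-5 mol/kg
α₀ = 1/(1 + K1/[H⁺] + K1K2/[H⁺]²) = 1/(1 + 10^+1.53 + 10^-0.08) = 0.02800
DIC = [CO2*]/α₀ = 5.582×10^-5 / 0.02800 = 1.994 mmol/kg
[CO3²⁻] = α₂·DIC; α₂ = 0.02329, so [CO3²⁻] = 0.02329 × 1.994 = 0.0464 mmol/kg

[CO3²⁻] = 0.0464 mmol/kg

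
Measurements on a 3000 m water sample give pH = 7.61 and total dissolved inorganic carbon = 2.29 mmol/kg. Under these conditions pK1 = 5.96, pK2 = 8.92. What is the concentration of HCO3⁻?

[HCO3⁻] = 2.14 mmol/kg

α₁ = 1 / (1 + [H⁺]/K1 + K2/[H⁺]) = 1 / (1 + 10^-1.65 + 10^-1.31)
   = 1 / (1 + 0.022387 + 0.048978) = 1/1.0714 = 0.9334
[HCO3⁻] = α₁ × DIC = 0.9334 × 2.29 = 2.14 mmol/kg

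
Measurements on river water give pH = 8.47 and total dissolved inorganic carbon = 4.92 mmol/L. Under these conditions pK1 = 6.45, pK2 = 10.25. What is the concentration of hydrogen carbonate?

α₁ = 1 / (1 + [H⁺]/K1 + K2/[H⁺]) = 1 / (1 + 10^-2.02 + 10^-1.78)
   = 1 / (1 + 0.0095499 + 0.016596) = 1/1.0261 = 0.9745
[HCO3⁻] = α₁ × DIC = 0.9745 × 4.92 = 4.79 mmol/L

[HCO3⁻] = 4.79 mmol/L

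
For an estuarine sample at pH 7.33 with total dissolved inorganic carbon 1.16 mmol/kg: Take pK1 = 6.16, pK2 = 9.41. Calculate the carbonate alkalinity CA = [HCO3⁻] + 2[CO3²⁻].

CA = [HCO3⁻] + 2[CO3²⁻] = (α₁ + 2α₂)·DIC
At pH 7.33: [H⁺]/K1 = 10^-1.17 = 0.067608, K2/[H⁺] = 10^-2.08 = 0.0083176
α₁ = 1/(1 + 0.067608 + 0.0083176) = 1/1.0759 = 0.9294; α₂ = α₁·K2/[H⁺] = 0.007731
α₁ + 2α₂ = 0.9449
CA = 0.9449 × 1.16 = 1.10 mmol/kg

CA = 1.10 mmol/kg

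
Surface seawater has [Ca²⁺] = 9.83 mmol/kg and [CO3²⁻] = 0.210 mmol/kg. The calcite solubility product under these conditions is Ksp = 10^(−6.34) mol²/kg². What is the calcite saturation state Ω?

Ksp = 10^(−6.34) = 4.571×10^-7
Ω = [Ca²⁺][CO3²⁻]/Ksp = (9.83×10^-3)(0.210×10^-3) / 4.571×10^-7 = 4.52

Ω = 4.52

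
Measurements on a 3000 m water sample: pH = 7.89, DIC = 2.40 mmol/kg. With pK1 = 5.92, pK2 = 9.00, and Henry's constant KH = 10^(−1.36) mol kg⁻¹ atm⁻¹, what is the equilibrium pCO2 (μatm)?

pCO2 = 541 μatm

α₀ = 1 / (1 + K1/[H⁺] + K1K2/[H⁺]²) = 1 / (1 + 10^+1.97 + 10^+0.86)
   = 1 / (1 + 93.325 + 7.2444) = 1/101.57 = 0.009845
[CO2*] = α₀ × DIC = 0.009845 × 2.40 = 0.02363 mmol/kg
pCO2 = [CO2*]/KH = 2.363×10^-5 / 4.365×10^-2 = 541 μatm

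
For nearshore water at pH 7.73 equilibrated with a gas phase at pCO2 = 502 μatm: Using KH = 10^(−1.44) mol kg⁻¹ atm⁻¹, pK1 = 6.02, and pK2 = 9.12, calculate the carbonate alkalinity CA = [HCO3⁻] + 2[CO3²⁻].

[CO2*] = KH · pCO2 = 10^(−1.44) × 502×10^-6 = 1.823×10^-5 mol/kg
α₀ = 1/(1 + K1/[H⁺] + K1K2/[H⁺]²) = 1/(1 + 10^+1.71 + 10^+0.32) = 0.01839
DIC = [CO2*]/α₀ = 1.823×10^-5 / 0.01839 = 0.9911 mmol/kg
CA = (α₁ + 2α₂)·DIC = (0.9432 + 2×0.03842) × 0.9911 = 1.01 mmol/kg

CA = 1.01 mmol/kg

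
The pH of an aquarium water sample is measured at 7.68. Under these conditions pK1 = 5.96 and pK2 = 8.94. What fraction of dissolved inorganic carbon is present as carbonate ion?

α₂ = 1 / (1 + [H⁺]/K2 + [H⁺]²/(K1K2)) = 1 / (1 + 10^+1.26 + 10^-0.46)
   = 1 / (1 + 18.197 + 0.34674) = 1/19.544 = 0.05117

α₂ = 0.0512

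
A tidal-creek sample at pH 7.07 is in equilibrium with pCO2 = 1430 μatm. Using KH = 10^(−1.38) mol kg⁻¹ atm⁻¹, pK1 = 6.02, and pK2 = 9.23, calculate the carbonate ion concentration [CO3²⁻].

[CO2*] = KH · pCO2 = 10^(−1.38) × 1430×10^-6 = 5.961×10^-5 mol/kg
α₀ = 1/(1 + K1/[H⁺] + K1K2/[H⁺]²) = 1/(1 + 10^+1.05 + 10^-1.11) = 0.08132
DIC = [CO2*]/α₀ = 5.961×10^-5 / 0.08132 = 0.7331 mmol/kg
[CO3²⁻] = α₂·DIC; α₂ = 0.006312, so [CO3²⁻] = 0.006312 × 0.7331 = 0.00463 mmol/kg = 4.63 μmol/kg

[CO3²⁻] = 4.63 μmol/kg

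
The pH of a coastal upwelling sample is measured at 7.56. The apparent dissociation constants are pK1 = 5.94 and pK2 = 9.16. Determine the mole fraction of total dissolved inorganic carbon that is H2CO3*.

α₀ = 0.0229

α₀ = 1 / (1 + K1/[H⁺] + K1K2/[H⁺]²) = 1 / (1 + 10^+1.62 + 10^+0.02)
   = 1 / (1 + 41.687 + 1.0471) = 1/43.734 = 0.02287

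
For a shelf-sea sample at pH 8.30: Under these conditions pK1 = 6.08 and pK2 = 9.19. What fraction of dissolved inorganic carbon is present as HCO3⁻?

α₁ = 1 / (1 + [H⁺]/K1 + K2/[H⁺]) = 1 / (1 + 10^-2.22 + 10^-0.89)
   = 1 / (1 + 0.0060256 + 0.12882) = 1/1.1349 = 0.8812

α₁ = 0.881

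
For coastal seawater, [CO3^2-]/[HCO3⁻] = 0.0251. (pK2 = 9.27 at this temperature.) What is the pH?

From K2 = [H⁺][CO3^2-]/[HCO3⁻]:  pH = pK2 + log₁₀([CO3^2-]/[HCO3⁻])
log₁₀(0.0251) = -1.600
pH = 9.27 + (-1.600) = 7.67

pH = 7.67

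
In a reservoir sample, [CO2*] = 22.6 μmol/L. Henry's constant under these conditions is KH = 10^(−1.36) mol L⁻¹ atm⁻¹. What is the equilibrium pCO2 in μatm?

pCO2 = 518 μatm

KH = 10^(−1.36) = 4.365×10^-2 mol L⁻¹ atm⁻¹
pCO2 = [CO2*]/KH = 22.6×10^-6 / 4.365×10^-2 = 5.18×10^-4 atm = 518 μatm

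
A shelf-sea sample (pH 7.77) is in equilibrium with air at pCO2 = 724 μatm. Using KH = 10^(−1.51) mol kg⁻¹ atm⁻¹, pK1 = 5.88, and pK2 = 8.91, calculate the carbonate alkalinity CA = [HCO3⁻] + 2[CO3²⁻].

CA = 1.99 mmol/kg

[CO2*] = KH · pCO2 = 10^(−1.51) × 724×10^-6 = 2.237×10^-5 mol/kg
α₀ = 1/(1 + K1/[H⁺] + K1K2/[H⁺]²) = 1/(1 + 10^+1.89 + 10^+0.75) = 0.01187
DIC = [CO2*]/α₀ = 2.237×10^-5 / 0.01187 = 1.885 mmol/kg
CA = (α₁ + 2α₂)·DIC = (0.9214 + 2×0.06675) × 1.885 = 1.99 mmol/kg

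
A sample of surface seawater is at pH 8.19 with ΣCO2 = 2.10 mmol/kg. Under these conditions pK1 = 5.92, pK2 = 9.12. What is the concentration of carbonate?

α₂ = 1 / (1 + [H⁺]/K2 + [H⁺]²/(K1K2)) = 1 / (1 + 10^+0.93 + 10^-1.34)
   = 1 / (1 + 8.5114 + 0.045709) = 1/9.5571 = 0.1046
[CO3²⁻] = α₂ × DIC = 0.1046 × 2.10 = 0.220 mmol/kg

[CO3²⁻] = 0.220 mmol/kg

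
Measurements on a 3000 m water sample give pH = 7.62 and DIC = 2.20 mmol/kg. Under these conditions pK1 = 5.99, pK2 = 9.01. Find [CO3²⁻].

[CO3²⁻] = 0.0842 mmol/kg

α₂ = 1 / (1 + [H⁺]/K2 + [H⁺]²/(K1K2)) = 1 / (1 + 10^+1.39 + 10^-0.24)
   = 1 / (1 + 24.547 + 0.57544) = 1/26.123 = 0.03828
[CO3²⁻] = α₂ × DIC = 0.03828 × 2.20 = 0.0842 mmol/kg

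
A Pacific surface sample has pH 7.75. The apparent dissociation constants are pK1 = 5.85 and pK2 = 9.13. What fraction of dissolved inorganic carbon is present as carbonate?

α₂ = 1 / (1 + [H⁺]/K2 + [H⁺]²/(K1K2)) = 1 / (1 + 10^+1.38 + 10^-0.52)
   = 1 / (1 + 23.988 + 0.30200) = 1/25.290 = 0.03954

α₂ = 0.0395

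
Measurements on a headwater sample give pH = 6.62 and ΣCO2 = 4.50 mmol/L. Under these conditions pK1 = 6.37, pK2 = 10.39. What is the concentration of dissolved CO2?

α₀ = 1 / (1 + K1/[H⁺] + K1K2/[H⁺]²) = 1 / (1 + 10^+0.25 + 10^-3.52)
   = 1 / (1 + 1.7783 + 0.00030200) = 1/2.7786 = 0.3599
[CO2*] = α₀ × DIC = 0.3599 × 4.50 = 1.62 mmol/L

[CO2*] = 1.62 mmol/L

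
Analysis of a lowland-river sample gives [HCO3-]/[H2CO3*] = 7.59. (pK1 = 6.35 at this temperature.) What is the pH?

pH = 7.23

From K1 = [H⁺][HCO3-]/[H2CO3*]:  pH = pK1 + log₁₀([HCO3-]/[H2CO3*])
log₁₀(7.59) = +0.880
pH = 6.35 + (+0.880) = 7.23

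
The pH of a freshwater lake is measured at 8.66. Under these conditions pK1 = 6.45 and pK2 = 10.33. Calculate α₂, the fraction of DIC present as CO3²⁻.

α₂ = 0.0208

α₂ = 1 / (1 + [H⁺]/K2 + [H⁺]²/(K1K2)) = 1 / (1 + 10^+1.67 + 10^-0.54)
   = 1 / (1 + 46.774 + 0.28840) = 1/48.062 = 0.02081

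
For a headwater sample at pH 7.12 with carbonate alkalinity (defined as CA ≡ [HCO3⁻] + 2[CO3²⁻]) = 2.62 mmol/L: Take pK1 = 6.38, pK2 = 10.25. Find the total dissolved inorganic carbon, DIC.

CA = [HCO3⁻] + 2[CO3²⁻] = (α₁ + 2α₂)·DIC
At pH 7.12: [H⁺]/K1 = 10^-0.74 = 0.18197, K2/[H⁺] = 10^-3.13 = 0.00074131
α₁ = 1/(1 + 0.18197 + 0.00074131) = 1/1.1827 = 0.8455; α₂ = α₁·K2/[H⁺] = 0.0006268
α₁ + 2α₂ = 0.8468
DIC = CA / (α₁ + 2α₂) = 2.62 / 0.8468 = 3.09 mmol/L

DIC = 3.09 mmol/L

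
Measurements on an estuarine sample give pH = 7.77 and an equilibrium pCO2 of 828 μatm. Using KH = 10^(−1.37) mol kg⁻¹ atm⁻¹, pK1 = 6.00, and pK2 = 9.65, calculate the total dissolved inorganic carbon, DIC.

DIC = 2.14 mmol/kg

[CO2*] = KH · pCO2 = 10^(−1.37) × 828×10^-6 = 3.532×10^-5 mol/kg
α₀ = 1/(1 + K1/[H⁺] + K1K2/[H⁺]²) = 1/(1 + 10^+1.77 + 10^-0.11) = 0.01649
DIC = [CO2*]/α₀ = 3.532×10^-5 / 0.01649 = 2.14 mmol/kg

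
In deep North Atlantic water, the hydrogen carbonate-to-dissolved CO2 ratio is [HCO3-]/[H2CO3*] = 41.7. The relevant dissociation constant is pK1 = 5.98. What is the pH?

pH = 7.60

From K1 = [H⁺][HCO3-]/[H2CO3*]:  pH = pK1 + log₁₀([HCO3-]/[H2CO3*])
log₁₀(41.7) = +1.620
pH = 5.98 + (+1.620) = 7.60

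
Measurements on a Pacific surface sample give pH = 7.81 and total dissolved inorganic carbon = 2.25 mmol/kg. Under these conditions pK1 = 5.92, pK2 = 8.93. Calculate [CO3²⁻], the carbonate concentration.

α₂ = 1 / (1 + [H⁺]/K2 + [H⁺]²/(K1K2)) = 1 / (1 + 10^+1.12 + 10^-0.77)
   = 1 / (1 + 13.183 + 0.16982) = 1/14.352 = 0.06967
[CO3²⁻] = α₂ × DIC = 0.06967 × 2.25 = 0.157 mmol/kg

[CO3²⁻] = 0.157 mmol/kg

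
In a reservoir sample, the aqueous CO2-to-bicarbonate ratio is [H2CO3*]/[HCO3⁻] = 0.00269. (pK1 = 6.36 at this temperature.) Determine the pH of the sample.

From K1 = [H⁺][HCO3⁻]/[H2CO3*]:  pH = pK1 − log₁₀([H2CO3*]/[HCO3⁻])
log₁₀(0.00269) = -2.570
pH = 6.36 − (-2.570) = 8.93

pH = 8.93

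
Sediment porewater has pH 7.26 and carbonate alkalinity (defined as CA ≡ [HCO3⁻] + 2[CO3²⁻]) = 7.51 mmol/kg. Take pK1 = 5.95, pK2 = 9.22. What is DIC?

CA = [HCO3⁻] + 2[CO3²⁻] = (α₁ + 2α₂)·DIC
At pH 7.26: [H⁺]/K1 = 10^-1.31 = 0.048978, K2/[H⁺] = 10^-1.96 = 0.010965
α₁ = 1/(1 + 0.048978 + 0.010965) = 1/1.0599 = 0.9434; α₂ = α₁·K2/[H⁺] = 0.01034
α₁ + 2α₂ = 0.9641
DIC = CA / (α₁ + 2α₂) = 7.51 / 0.9641 = 7.79 mmol/kg

DIC = 7.79 mmol/kg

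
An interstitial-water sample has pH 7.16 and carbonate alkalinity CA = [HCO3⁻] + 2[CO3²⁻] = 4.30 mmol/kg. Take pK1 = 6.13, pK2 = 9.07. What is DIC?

CA = [HCO3⁻] + 2[CO3²⁻] = (α₁ + 2α₂)·DIC
At pH 7.16: [H⁺]/K1 = 10^-1.03 = 0.093325, K2/[H⁺] = 10^-1.91 = 0.012303
α₁ = 1/(1 + 0.093325 + 0.012303) = 1/1.1056 = 0.9045; α₂ = α₁·K2/[H⁺] = 0.01113
α₁ + 2α₂ = 0.9267
DIC = CA / (α₁ + 2α₂) = 4.30 / 0.9267 = 4.64 mmol/kg

DIC = 4.64 mmol/kg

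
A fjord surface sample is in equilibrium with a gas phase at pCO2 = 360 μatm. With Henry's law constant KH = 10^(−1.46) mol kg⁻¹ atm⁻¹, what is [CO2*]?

[CO2*] = 12.5 μmol/kg

KH = 10^(−1.46) = 3.467×10^-2 mol kg⁻¹ atm⁻¹
[CO2*] = KH · pCO2 = 3.467×10^-2 × 360×10^-6 atm = 1.25×10^-5 mol/kg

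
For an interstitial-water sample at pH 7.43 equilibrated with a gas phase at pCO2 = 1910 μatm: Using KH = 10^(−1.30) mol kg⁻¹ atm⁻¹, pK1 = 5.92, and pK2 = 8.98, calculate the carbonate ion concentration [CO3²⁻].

[CO3²⁻] = 0.0873 mmol/kg

[CO2*] = KH · pCO2 = 10^(−1.30) × 1910×10^-6 = 9.573×10^-5 mol/kg
α₀ = 1/(1 + K1/[H⁺] + K1K2/[H⁺]²) = 1/(1 + 10^+1.51 + 10^-0.04) = 0.02918
DIC = [CO2*]/α₀ = 9.573×10^-5 / 0.02918 = 3.281 mmol/kg
[CO3²⁻] = α₂·DIC; α₂ = 0.02661, so [CO3²⁻] = 0.02661 × 3.281 = 0.0873 mmol/kg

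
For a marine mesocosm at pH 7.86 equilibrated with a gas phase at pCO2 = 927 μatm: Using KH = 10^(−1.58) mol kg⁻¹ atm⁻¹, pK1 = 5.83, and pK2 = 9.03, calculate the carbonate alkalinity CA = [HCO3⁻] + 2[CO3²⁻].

[CO2*] = KH · pCO2 = 10^(−1.58) × 927×10^-6 = 2.438×10^-5 mol/kg
α₀ = 1/(1 + K1/[H⁺] + K1K2/[H⁺]²) = 1/(1 + 10^+2.03 + 10^+0.86) = 0.008666
DIC = [CO2*]/α₀ = 2.438×10^-5 / 0.008666 = 2.814 mmol/kg
CA = (α₁ + 2α₂)·DIC = (0.9286 + 2×0.06278) × 2.814 = 2.97 mmol/kg

CA = 2.97 mmol/kg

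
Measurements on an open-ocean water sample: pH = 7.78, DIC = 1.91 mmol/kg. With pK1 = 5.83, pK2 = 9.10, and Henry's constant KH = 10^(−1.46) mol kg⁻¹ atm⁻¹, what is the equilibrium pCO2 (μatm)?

pCO2 = 584 μatm

α₀ = 1 / (1 + K1/[H⁺] + K1K2/[H⁺]²) = 1 / (1 + 10^+1.95 + 10^+0.63)
   = 1 / (1 + 89.125 + 4.2658) = 1/94.391 = 0.01059
[CO2*] = α₀ × DIC = 0.01059 × 1.91 = 0.02024 mmol/kg
pCO2 = [CO2*]/KH = 2.024×10^-5 / 3.467×10^-2 = 584 μatm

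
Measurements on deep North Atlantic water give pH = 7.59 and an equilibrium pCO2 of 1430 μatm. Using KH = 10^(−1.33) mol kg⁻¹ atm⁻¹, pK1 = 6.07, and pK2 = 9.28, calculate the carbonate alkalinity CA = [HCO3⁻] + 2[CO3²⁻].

[CO2*] = KH · pCO2 = 10^(−1.33) × 1430×10^-6 = 6.689×10^-5 mol/kg
α₀ = 1/(1 + K1/[H⁺] + K1K2/[H⁺]²) = 1/(1 + 10^+1.52 + 10^-0.17) = 0.02874
DIC = [CO2*]/α₀ = 6.689×10^-5 / 0.02874 = 2.327 mmol/kg
CA = (α₁ + 2α₂)·DIC = (0.9518 + 2×0.01943) × 2.327 = 2.31 mmol/kg

CA = 2.31 mmol/kg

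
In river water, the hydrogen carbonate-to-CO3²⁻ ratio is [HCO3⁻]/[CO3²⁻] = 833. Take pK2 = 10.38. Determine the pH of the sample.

From K2 = [H⁺][CO3²⁻]/[HCO3⁻]:  pH = pK2 − log₁₀([HCO3⁻]/[CO3²⁻])
log₁₀(833) = +2.921
pH = 10.38 − (+2.921) = 7.46

pH = 7.46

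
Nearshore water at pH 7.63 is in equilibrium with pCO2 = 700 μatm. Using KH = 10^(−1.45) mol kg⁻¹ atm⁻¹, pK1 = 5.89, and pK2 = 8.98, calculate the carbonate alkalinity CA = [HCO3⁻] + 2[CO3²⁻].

[CO2*] = KH · pCO2 = 10^(−1.45) × 700×10^-6 = 2.484×10^-5 mol/kg
α₀ = 1/(1 + K1/[H⁺] + K1K2/[H⁺]²) = 1/(1 + 10^+1.74 + 10^+0.39) = 0.01712
DIC = [CO2*]/α₀ = 2.484×10^-5 / 0.01712 = 1.451 mmol/kg
CA = (α₁ + 2α₂)·DIC = (0.9409 + 2×0.04203) × 1.451 = 1.49 mmol/kg

CA = 1.49 mmol/kg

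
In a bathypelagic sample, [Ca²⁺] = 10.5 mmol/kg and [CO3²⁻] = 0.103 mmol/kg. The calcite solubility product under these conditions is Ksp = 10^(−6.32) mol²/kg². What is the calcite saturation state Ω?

Ksp = 10^(−6.32) = 4.786×10^-7
Ω = [Ca²⁺][CO3²⁻]/Ksp = (10.5×10^-3)(0.103×10^-3) / 4.786×10^-7 = 2.26

Ω = 2.26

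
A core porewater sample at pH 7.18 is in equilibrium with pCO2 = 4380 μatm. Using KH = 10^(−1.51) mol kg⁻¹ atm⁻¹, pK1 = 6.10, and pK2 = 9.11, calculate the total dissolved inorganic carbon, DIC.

DIC = 1.78 mmol/kg

[CO2*] = KH · pCO2 = 10^(−1.51) × 4380×10^-6 = 1.354×10^-4 mol/kg
α₀ = 1/(1 + K1/[H⁺] + K1K2/[H⁺]²) = 1/(1 + 10^+1.08 + 10^-0.85) = 0.07597
DIC = [CO2*]/α₀ = 1.354×10^-4 / 0.07597 = 1.78 mmol/kg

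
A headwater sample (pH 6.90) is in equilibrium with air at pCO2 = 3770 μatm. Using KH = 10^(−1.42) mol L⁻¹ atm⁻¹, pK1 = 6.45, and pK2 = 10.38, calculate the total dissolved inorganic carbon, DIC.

DIC = 0.547 mmol/L

[CO2*] = KH · pCO2 = 10^(−1.42) × 3770×10^-6 = 1.433×10^-4 mol/L
α₀ = 1/(1 + K1/[H⁺] + K1K2/[H⁺]²) = 1/(1 + 10^+0.45 + 10^-3.03) = 0.2618
DIC = [CO2*]/α₀ = 1.433×10^-4 / 0.2618 = 0.547 mmol/L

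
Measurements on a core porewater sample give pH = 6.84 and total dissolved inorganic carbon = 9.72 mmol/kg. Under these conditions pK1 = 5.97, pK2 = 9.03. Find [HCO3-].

α₁ = 1 / (1 + [H⁺]/K1 + K2/[H⁺]) = 1 / (1 + 10^-0.87 + 10^-2.19)
   = 1 / (1 + 0.13490 + 0.0064565) = 1/1.1414 = 0.8762
[HCO3⁻] = α₁ × DIC = 0.8762 × 9.72 = 8.52 mmol/kg

[HCO3⁻] = 8.52 mmol/kg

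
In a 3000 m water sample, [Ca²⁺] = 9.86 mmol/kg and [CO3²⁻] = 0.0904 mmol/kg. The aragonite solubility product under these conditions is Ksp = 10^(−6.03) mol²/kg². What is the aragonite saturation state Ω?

Ksp = 10^(−6.03) = 9.333×10^-7
Ω = [Ca²⁺][CO3²⁻]/Ksp = (9.86×10^-3)(0.0904×10^-3) / 9.333×10^-7 = 0.955

Ω = 0.955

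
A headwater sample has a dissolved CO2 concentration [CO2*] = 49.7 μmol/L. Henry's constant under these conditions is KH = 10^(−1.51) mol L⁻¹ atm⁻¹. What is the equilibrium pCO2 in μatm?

KH = 10^(−1.51) = 3.090×10^-2 mol L⁻¹ atm⁻¹
pCO2 = [CO2*]/KH = 49.7×10^-6 / 3.090×10^-2 = 1.61×10^-3 atm = 1610 μatm

pCO2 = 1610 μatm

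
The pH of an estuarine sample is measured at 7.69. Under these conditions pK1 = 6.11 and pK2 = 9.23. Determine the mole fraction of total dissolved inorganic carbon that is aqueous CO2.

α₀ = 1 / (1 + K1/[H⁺] + K1K2/[H⁺]²) = 1 / (1 + 10^+1.58 + 10^+0.04)
   = 1 / (1 + 38.019 + 1.0965) = 1/40.115 = 0.02493

α₀ = 0.0249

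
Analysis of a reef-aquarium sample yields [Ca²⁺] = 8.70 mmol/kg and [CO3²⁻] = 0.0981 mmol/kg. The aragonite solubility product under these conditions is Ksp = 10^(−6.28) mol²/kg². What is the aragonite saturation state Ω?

Ω = 1.63

Ksp = 10^(−6.28) = 5.248×10^-7
Ω = [Ca²⁺][CO3²⁻]/Ksp = (8.70×10^-3)(0.0981×10^-3) / 5.248×10^-7 = 1.63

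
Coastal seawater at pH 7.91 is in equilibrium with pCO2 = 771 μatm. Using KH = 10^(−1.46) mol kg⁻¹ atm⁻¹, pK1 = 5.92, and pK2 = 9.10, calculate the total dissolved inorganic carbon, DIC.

[CO2*] = KH · pCO2 = 10^(−1.46) × 771×10^-6 = 2.673×10^-5 mol/kg
α₀ = 1/(1 + K1/[H⁺] + K1K2/[H⁺]²) = 1/(1 + 10^+1.99 + 10^+0.80) = 0.009521
DIC = [CO2*]/α₀ = 2.673×10^-5 / 0.009521 = 2.81 mmol/kg

DIC = 2.81 mmol/kg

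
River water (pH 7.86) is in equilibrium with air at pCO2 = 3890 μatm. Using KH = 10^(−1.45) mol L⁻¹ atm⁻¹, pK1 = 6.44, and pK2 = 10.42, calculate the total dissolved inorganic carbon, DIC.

DIC = 3.78 mmol/L

[CO2*] = KH · pCO2 = 10^(−1.45) × 3890×10^-6 = 1.380×10^-4 mol/L
α₀ = 1/(1 + K1/[H⁺] + K1K2/[H⁺]²) = 1/(1 + 10^+1.42 + 10^-1.14) = 0.03653
DIC = [CO2*]/α₀ = 1.380×10^-4 / 0.03653 = 3.78 mmol/L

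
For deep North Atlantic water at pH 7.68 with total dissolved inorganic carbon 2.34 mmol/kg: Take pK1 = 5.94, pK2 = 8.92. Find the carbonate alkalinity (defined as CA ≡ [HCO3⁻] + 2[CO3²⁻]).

CA = [HCO3⁻] + 2[CO3²⁻] = (α₁ + 2α₂)·DIC
At pH 7.68: [H⁺]/K1 = 10^-1.74 = 0.018197, K2/[H⁺] = 10^-1.24 = 0.057544
α₁ = 1/(1 + 0.018197 + 0.057544) = 1/1.0757 = 0.9296; α₂ = α₁·K2/[H⁺] = 0.05349
α₁ + 2α₂ = 1.0366
CA = 1.0366 × 2.34 = 2.43 mmol/kg

CA = 2.43 mmol/kg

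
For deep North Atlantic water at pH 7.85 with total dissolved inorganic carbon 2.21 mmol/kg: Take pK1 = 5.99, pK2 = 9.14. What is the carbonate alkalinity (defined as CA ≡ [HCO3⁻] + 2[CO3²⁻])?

CA = [HCO3⁻] + 2[CO3²⁻] = (α₁ + 2α₂)·DIC
At pH 7.85: [H⁺]/K1 = 10^-1.86 = 0.013804, K2/[H⁺] = 10^-1.29 = 0.051286
α₁ = 1/(1 + 0.013804 + 0.051286) = 1/1.0651 = 0.9389; α₂ = α₁·K2/[H⁺] = 0.04815
α₁ + 2α₂ = 1.0352
CA = 1.0352 × 2.21 = 2.29 mmol/kg

CA = 2.29 mmol/kg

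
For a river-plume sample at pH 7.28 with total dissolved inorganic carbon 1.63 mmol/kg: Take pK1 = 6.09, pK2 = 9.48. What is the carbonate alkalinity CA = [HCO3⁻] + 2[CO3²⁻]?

CA = 1.54 mmol/kg

CA = [HCO3⁻] + 2[CO3²⁻] = (α₁ + 2α₂)·DIC
At pH 7.28: [H⁺]/K1 = 10^-1.19 = 0.064565, K2/[H⁺] = 10^-2.20 = 0.0063096
α₁ = 1/(1 + 0.064565 + 0.0063096) = 1/1.0709 = 0.9338; α₂ = α₁·K2/[H⁺] = 0.005892
α₁ + 2α₂ = 0.9456
CA = 0.9456 × 1.63 = 1.54 mmol/kg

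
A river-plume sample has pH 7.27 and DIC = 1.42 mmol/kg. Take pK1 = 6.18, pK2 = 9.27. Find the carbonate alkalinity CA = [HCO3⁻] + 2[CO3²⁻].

CA = 1.33 mmol/kg

CA = [HCO3⁻] + 2[CO3²⁻] = (α₁ + 2α₂)·DIC
At pH 7.27: [H⁺]/K1 = 10^-1.09 = 0.081283, K2/[H⁺] = 10^-2.00 = 0.010000
α₁ = 1/(1 + 0.081283 + 0.010000) = 1/1.0913 = 0.9164; α₂ = α₁·K2/[H⁺] = 0.009164
α₁ + 2α₂ = 0.9347
CA = 0.9347 × 1.42 = 1.33 mmol/kg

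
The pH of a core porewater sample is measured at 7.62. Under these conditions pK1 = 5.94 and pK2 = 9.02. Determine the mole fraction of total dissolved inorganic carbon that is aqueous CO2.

α₀ = 1 / (1 + K1/[H⁺] + K1K2/[H⁺]²) = 1 / (1 + 10^+1.68 + 10^+0.28)
   = 1 / (1 + 47.863 + 1.9055) = 1/50.768 = 0.01970

α₀ = 0.0197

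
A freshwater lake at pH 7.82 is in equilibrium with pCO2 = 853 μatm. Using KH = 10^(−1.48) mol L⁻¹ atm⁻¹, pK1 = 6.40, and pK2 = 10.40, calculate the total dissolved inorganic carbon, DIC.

[CO2*] = KH · pCO2 = 10^(−1.48) × 853×10^-6 = 2.825×10^-5 mol/L
α₀ = 1/(1 + K1/[H⁺] + K1K2/[H⁺]²) = 1/(1 + 10^+1.42 + 10^-1.16) = 0.03653
DIC = [CO2*]/α₀ = 2.825×10^-5 / 0.03653 = 0.773 mmol/L

DIC = 0.773 mmol/L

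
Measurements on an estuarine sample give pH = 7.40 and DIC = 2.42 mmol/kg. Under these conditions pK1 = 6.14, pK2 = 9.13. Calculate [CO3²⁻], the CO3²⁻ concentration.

α₂ = 1 / (1 + [H⁺]/K2 + [H⁺]²/(K1K2)) = 1 / (1 + 10^+1.73 + 10^+0.47)
   = 1 / (1 + 53.703 + 2.9512) = 1/57.654 = 0.01734
[CO3²⁻] = α₂ × DIC = 0.01734 × 2.42 = 0.0420 mmol/kg

[CO3²⁻] = 0.0420 mmol/kg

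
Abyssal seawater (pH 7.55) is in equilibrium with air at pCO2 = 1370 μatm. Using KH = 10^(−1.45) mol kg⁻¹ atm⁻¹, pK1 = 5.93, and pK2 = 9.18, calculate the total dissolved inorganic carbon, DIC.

DIC = 2.12 mmol/kg

[CO2*] = KH · pCO2 = 10^(−1.45) × 1370×10^-6 = 4.861×10^-5 mol/kg
α₀ = 1/(1 + K1/[H⁺] + K1K2/[H⁺]²) = 1/(1 + 10^+1.62 + 10^-0.01) = 0.02290
DIC = [CO2*]/α₀ = 4.861×10^-5 / 0.02290 = 2.12 mmol/kg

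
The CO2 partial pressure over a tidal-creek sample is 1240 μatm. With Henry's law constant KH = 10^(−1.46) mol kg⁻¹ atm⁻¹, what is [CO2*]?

[CO2*] = 43.0 μmol/kg

KH = 10^(−1.46) = 3.467×10^-2 mol kg⁻¹ atm⁻¹
[CO2*] = KH · pCO2 = 3.467×10^-2 × 1240×10^-6 atm = 4.30×10^-5 mol/kg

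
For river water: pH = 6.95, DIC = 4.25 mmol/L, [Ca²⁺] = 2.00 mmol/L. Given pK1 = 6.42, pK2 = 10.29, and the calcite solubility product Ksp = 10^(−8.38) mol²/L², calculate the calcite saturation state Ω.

α₂ = 1 / (1 + [H⁺]/K2 + [H⁺]²/(K1K2)) = 1 / (1 + 10^+3.34 + 10^+2.81)
   = 1 / (1 + 2187.8 + 645.65) = 1/2834.4 = 0.0003528
[CO3²⁻] = α₂ × DIC = 0.0003528 × 4.25 = 0.001499 mmol/L = 1.499 μmol/L
Ksp = 10^(−8.38) = 4.169×10^-9
Ω = [Ca²⁺][CO3²⁻]/Ksp = (2.00×10^-3)(1.499×10^-6) / 4.169×10^-9 = 0.719

Ω = 0.719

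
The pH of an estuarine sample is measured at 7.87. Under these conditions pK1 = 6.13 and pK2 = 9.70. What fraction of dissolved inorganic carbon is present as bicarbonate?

α₁ = 0.968

α₁ = 1 / (1 + [H⁺]/K1 + K2/[H⁺]) = 1 / (1 + 10^-1.74 + 10^-1.83)
   = 1 / (1 + 0.018197 + 0.014791) = 1/1.0330 = 0.9681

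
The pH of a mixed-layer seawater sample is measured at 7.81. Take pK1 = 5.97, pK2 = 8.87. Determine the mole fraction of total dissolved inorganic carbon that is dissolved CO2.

α₀ = 1 / (1 + K1/[H⁺] + K1K2/[H⁺]²) = 1 / (1 + 10^+1.84 + 10^+0.78)
   = 1 / (1 + 69.183 + 6.0256) = 1/76.209 = 0.01312

α₀ = 0.0131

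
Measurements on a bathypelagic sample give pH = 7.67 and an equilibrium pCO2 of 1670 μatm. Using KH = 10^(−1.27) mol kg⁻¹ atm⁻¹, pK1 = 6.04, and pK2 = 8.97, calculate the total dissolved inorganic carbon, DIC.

DIC = 4.11 mmol/kg

[CO2*] = KH · pCO2 = 10^(−1.27) × 1670×10^-6 = 8.968×10^-5 mol/kg
α₀ = 1/(1 + K1/[H⁺] + K1K2/[H⁺]²) = 1/(1 + 10^+1.63 + 10^+0.33) = 0.02184
DIC = [CO2*]/α₀ = 8.968×10^-5 / 0.02184 = 4.11 mmol/kg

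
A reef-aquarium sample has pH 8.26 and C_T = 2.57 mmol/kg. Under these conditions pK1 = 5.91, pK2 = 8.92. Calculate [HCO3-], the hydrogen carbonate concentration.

α₁ = 1 / (1 + [H⁺]/K1 + K2/[H⁺]) = 1 / (1 + 10^-2.35 + 10^-0.66)
   = 1 / (1 + 0.0044668 + 0.21878) = 1/1.2232 = 0.8175
[HCO3⁻] = α₁ × DIC = 0.8175 × 2.57 = 2.10 mmol/kg

[HCO3⁻] = 2.10 mmol/kg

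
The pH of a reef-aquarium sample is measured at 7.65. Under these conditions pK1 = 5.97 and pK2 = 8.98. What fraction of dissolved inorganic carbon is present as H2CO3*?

α₀ = 0.0196

α₀ = 1 / (1 + K1/[H⁺] + K1K2/[H⁺]²) = 1 / (1 + 10^+1.68 + 10^+0.35)
   = 1 / (1 + 47.863 + 2.2387) = 1/51.102 = 0.01957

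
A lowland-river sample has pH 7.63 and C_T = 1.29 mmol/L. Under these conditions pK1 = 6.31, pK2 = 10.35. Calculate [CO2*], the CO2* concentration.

[CO2*] = 0.0588 mmol/L

α₀ = 1 / (1 + K1/[H⁺] + K1K2/[H⁺]²) = 1 / (1 + 10^+1.32 + 10^-1.40)
   = 1 / (1 + 20.893 + 0.039811) = 1/21.933 = 0.04559
[CO2*] = α₀ × DIC = 0.04559 × 1.29 = 0.0588 mmol/L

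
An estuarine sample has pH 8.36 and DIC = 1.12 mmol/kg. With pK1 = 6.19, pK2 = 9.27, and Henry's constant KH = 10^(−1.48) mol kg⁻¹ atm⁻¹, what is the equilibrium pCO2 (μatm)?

α₀ = 1 / (1 + K1/[H⁺] + K1K2/[H⁺]²) = 1 / (1 + 10^+2.17 + 10^+1.26)
   = 1 / (1 + 147.91 + 18.197) = 1/167.11 = 0.005984
[CO2*] = α₀ × DIC = 0.005984 × 1.12 = 0.006702 mmol/kg = 6.702 μmol/kg
pCO2 = [CO2*]/KH = 6.702×10^-6 / 3.311×10^-2 = 202 μatm

pCO2 = 202 μatm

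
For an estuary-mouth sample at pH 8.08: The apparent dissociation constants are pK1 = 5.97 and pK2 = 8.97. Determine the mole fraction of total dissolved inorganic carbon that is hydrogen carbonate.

α₁ = 1 / (1 + [H⁺]/K1 + K2/[H⁺]) = 1 / (1 + 10^-2.11 + 10^-0.89)
   = 1 / (1 + 0.0077625 + 0.12882) = 1/1.1366 = 0.8798

α₁ = 0.880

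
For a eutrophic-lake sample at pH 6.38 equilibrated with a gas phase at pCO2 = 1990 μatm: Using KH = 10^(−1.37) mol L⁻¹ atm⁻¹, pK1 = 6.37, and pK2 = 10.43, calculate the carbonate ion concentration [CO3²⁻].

[CO3²⁻] = 0.00774 μmol/L

[CO2*] = KH · pCO2 = 10^(−1.37) × 1990×10^-6 = 8.489×10^-5 mol/L
α₀ = 1/(1 + K1/[H⁺] + K1K2/[H⁺]²) = 1/(1 + 10^+0.01 + 10^-4.04) = 0.4942
DIC = [CO2*]/α₀ = 8.489×10^-5 / 0.4942 = 0.1718 mmol/L
[CO3²⁻] = α₂·DIC; α₂ = 4.507×10^-5, so [CO3²⁻] = 4.507×10^-5 × 0.1718 = 7.74×10^-6 mmol/L = 0.00774 μmol/L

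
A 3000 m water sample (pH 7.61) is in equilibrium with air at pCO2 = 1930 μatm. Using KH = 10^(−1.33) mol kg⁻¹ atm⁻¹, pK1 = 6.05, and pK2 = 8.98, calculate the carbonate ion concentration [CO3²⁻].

[CO2*] = KH · pCO2 = 10^(−1.33) × 1930×10^-6 = 9.027×10^-5 mol/kg
α₀ = 1/(1 + K1/[H⁺] + K1K2/[H⁺]²) = 1/(1 + 10^+1.56 + 10^+0.19) = 0.02574
DIC = [CO2*]/α₀ = 9.027×10^-5 / 0.02574 = 3.508 mmol/kg
[CO3²⁻] = α₂·DIC; α₂ = 0.03986, so [CO3²⁻] = 0.03986 × 3.508 = 0.140 mmol/kg

[CO3²⁻] = 0.140 mmol/kg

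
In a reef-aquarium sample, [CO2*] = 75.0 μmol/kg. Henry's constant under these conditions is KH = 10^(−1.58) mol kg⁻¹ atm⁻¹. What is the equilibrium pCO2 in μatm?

pCO2 = 2850 μatm

KH = 10^(−1.58) = 2.630×10^-2 mol kg⁻¹ atm⁻¹
pCO2 = [CO2*]/KH = 75.0×10^-6 / 2.630×10^-2 = 2.85×10^-3 atm = 2850 μatm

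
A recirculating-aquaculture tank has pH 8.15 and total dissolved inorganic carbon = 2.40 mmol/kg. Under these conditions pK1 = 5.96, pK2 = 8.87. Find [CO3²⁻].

α₂ = 1 / (1 + [H⁺]/K2 + [H⁺]²/(K1K2)) = 1 / (1 + 10^+0.72 + 10^-1.47)
   = 1 / (1 + 5.2481 + 0.033884) = 1/6.2820 = 0.1592
[CO3²⁻] = α₂ × DIC = 0.1592 × 2.40 = 0.382 mmol/kg

[CO3²⁻] = 0.382 mmol/kg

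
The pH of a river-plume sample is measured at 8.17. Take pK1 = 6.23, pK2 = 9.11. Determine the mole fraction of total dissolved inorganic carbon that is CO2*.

α₀ = 1 / (1 + K1/[H⁺] + K1K2/[H⁺]²) = 1 / (1 + 10^+1.94 + 10^+1.00)
   = 1 / (1 + 87.096 + 10.000) = 1/98.096 = 0.01019

α₀ = 0.0102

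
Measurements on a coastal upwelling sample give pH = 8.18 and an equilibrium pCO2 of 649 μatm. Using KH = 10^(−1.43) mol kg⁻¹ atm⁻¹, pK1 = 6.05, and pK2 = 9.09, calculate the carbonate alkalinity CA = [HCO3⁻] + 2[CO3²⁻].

[CO2*] = KH · pCO2 = 10^(−1.43) × 649×10^-6 = 2.411×10^-5 mol/kg
α₀ = 1/(1 + K1/[H⁺] + K1K2/[H⁺]²) = 1/(1 + 10^+2.13 + 10^+1.22) = 0.006558
DIC = [CO2*]/α₀ = 2.411×10^-5 / 0.006558 = 3.677 mmol/kg
CA = (α₁ + 2α₂)·DIC = (0.8846 + 2×0.1088) × 3.677 = 4.05 mmol/kg

CA = 4.05 mmol/kg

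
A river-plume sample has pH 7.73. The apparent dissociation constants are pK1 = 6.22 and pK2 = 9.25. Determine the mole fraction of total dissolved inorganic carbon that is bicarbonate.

α₁ = 1 / (1 + [H⁺]/K1 + K2/[H⁺]) = 1 / (1 + 10^-1.51 + 10^-1.52)
   = 1 / (1 + 0.030903 + 0.030200) = 1/1.0611 = 0.9424

α₁ = 0.942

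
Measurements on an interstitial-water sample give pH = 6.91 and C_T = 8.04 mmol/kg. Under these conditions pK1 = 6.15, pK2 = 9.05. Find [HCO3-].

α₁ = 1 / (1 + [H⁺]/K1 + K2/[H⁺]) = 1 / (1 + 10^-0.76 + 10^-2.14)
   = 1 / (1 + 0.17378 + 0.0072444) = 1/1.1810 = 0.8467
[HCO3⁻] = α₁ × DIC = 0.8467 × 8.04 = 6.81 mmol/kg

[HCO3⁻] = 6.81 mmol/kg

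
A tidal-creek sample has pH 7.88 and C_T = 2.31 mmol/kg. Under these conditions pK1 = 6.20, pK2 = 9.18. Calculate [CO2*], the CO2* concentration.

α₀ = 1 / (1 + K1/[H⁺] + K1K2/[H⁺]²) = 1 / (1 + 10^+1.68 + 10^+0.38)
   = 1 / (1 + 47.863 + 2.3988) = 1/51.262 = 0.01951
[CO2*] = α₀ × DIC = 0.01951 × 2.31 = 0.0451 mmol/kg

[CO2*] = 0.0451 mmol/kg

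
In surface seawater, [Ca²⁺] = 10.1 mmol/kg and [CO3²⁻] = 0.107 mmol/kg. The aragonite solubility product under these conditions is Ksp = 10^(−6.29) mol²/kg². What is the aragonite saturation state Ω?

Ω = 2.11

Ksp = 10^(−6.29) = 5.129×10^-7
Ω = [Ca²⁺][CO3²⁻]/Ksp = (10.1×10^-3)(0.107×10^-3) / 5.129×10^-7 = 2.11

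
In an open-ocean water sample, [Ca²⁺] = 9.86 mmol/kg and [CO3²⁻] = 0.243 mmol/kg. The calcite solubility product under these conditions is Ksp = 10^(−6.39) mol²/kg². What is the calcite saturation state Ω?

Ω = 5.88

Ksp = 10^(−6.39) = 4.074×10^-7
Ω = [Ca²⁺][CO3²⁻]/Ksp = (9.86×10^-3)(0.243×10^-3) / 4.074×10^-7 = 5.88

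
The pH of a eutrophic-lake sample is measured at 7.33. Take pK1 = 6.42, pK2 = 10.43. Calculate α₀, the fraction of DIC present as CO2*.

α₀ = 1 / (1 + K1/[H⁺] + K1K2/[H⁺]²) = 1 / (1 + 10^+0.91 + 10^-2.19)
   = 1 / (1 + 8.1283 + 0.0064565) = 1/9.1348 = 0.1095

α₀ = 0.109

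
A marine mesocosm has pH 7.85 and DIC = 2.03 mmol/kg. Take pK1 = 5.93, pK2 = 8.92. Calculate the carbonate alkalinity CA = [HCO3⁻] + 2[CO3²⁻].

CA = [HCO3⁻] + 2[CO3²⁻] = (α₁ + 2α₂)·DIC
At pH 7.85: [H⁺]/K1 = 10^-1.92 = 0.012023, K2/[H⁺] = 10^-1.07 = 0.085114
α₁ = 1/(1 + 0.012023 + 0.085114) = 1/1.0971 = 0.9115; α₂ = α₁·K2/[H⁺] = 0.07758
α₁ + 2α₂ = 1.0666
CA = 1.0666 × 2.03 = 2.17 mmol/kg

CA = 2.17 mmol/kg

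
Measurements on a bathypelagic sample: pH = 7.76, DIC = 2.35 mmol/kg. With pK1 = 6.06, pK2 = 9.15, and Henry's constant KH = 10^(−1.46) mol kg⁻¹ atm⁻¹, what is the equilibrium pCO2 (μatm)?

pCO2 = 1270 μatm

α₀ = 1 / (1 + K1/[H⁺] + K1K2/[H⁺]²) = 1 / (1 + 10^+1.70 + 10^+0.31)
   = 1 / (1 + 50.119 + 2.0417) = 1/53.160 = 0.01881
[CO2*] = α₀ × DIC = 0.01881 × 2.35 = 0.04421 mmol/kg
pCO2 = [CO2*]/KH = 4.421×10^-5 / 3.467×10^-2 = 1270 μatm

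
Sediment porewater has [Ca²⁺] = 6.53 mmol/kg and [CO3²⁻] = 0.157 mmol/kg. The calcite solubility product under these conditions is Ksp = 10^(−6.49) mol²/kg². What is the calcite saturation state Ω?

Ksp = 10^(−6.49) = 3.236×10^-7
Ω = [Ca²⁺][CO3²⁻]/Ksp = (6.53×10^-3)(0.157×10^-3) / 3.236×10^-7 = 3.17

Ω = 3.17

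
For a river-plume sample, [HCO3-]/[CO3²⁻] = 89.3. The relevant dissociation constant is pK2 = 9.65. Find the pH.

pH = 7.70

From K2 = [H⁺][CO3²⁻]/[HCO3-]:  pH = pK2 − log₁₀([HCO3-]/[CO3²⁻])
log₁₀(89.3) = +1.951
pH = 9.65 − (+1.951) = 7.70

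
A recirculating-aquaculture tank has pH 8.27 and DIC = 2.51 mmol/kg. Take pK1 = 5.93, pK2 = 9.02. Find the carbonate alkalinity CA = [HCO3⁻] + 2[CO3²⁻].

CA = 2.88 mmol/kg

CA = [HCO3⁻] + 2[CO3²⁻] = (α₁ + 2α₂)·DIC
At pH 8.27: [H⁺]/K1 = 10^-2.34 = 0.0045709, K2/[H⁺] = 10^-0.75 = 0.17783
α₁ = 1/(1 + 0.0045709 + 0.17783) = 1/1.1824 = 0.8457; α₂ = α₁·K2/[H⁺] = 0.1504
α₁ + 2α₂ = 1.1465
CA = 1.1465 × 2.51 = 2.88 mmol/kg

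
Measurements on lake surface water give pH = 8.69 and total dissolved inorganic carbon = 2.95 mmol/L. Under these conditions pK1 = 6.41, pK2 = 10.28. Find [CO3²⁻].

α₂ = 1 / (1 + [H⁺]/K2 + [H⁺]²/(K1K2)) = 1 / (1 + 10^+1.59 + 10^-0.69)
   = 1 / (1 + 38.905 + 0.20417) = 1/40.109 = 0.02493
[CO3²⁻] = α₂ × DIC = 0.02493 × 2.95 = 0.0736 mmol/L

[CO3²⁻] = 0.0736 mmol/L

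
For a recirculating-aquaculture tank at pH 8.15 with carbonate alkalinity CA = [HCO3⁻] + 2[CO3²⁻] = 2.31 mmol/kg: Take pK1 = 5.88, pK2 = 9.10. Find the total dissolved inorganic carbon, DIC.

DIC = 2.11 mmol/kg

CA = [HCO3⁻] + 2[CO3²⁻] = (α₁ + 2α₂)·DIC
At pH 8.15: [H⁺]/K1 = 10^-2.27 = 0.0053703, K2/[H⁺] = 10^-0.95 = 0.11220
α₁ = 1/(1 + 0.0053703 + 0.11220) = 1/1.1176 = 0.8948; α₂ = α₁·K2/[H⁺] = 0.1004
α₁ + 2α₂ = 1.0956
DIC = CA / (α₁ + 2α₂) = 2.31 / 1.0956 = 2.11 mmol/kg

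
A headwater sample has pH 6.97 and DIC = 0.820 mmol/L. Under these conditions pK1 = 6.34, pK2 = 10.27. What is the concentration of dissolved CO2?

α₀ = 1 / (1 + K1/[H⁺] + K1K2/[H⁺]²) = 1 / (1 + 10^+0.63 + 10^-2.67)
   = 1 / (1 + 4.2658 + 0.0021380) = 1/5.2679 = 0.1898
[CO2*] = α₀ × DIC = 0.1898 × 0.820 = 0.156 mmol/L

[CO2*] = 0.156 mmol/L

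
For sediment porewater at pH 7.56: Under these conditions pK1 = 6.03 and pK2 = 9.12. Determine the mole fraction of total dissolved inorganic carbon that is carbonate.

α₂ = 0.0261

α₂ = 1 / (1 + [H⁺]/K2 + [H⁺]²/(K1K2)) = 1 / (1 + 10^+1.56 + 10^+0.03)
   = 1 / (1 + 36.308 + 1.0715) = 1/38.379 = 0.02606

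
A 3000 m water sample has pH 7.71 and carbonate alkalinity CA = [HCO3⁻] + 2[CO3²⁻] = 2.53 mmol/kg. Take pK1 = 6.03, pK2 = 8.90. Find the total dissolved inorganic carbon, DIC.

CA = [HCO3⁻] + 2[CO3²⁻] = (α₁ + 2α₂)·DIC
At pH 7.71: [H⁺]/K1 = 10^-1.68 = 0.020893, K2/[H⁺] = 10^-1.19 = 0.064565
α₁ = 1/(1 + 0.020893 + 0.064565) = 1/1.0855 = 0.9213; α₂ = α₁·K2/[H⁺] = 0.05948
α₁ + 2α₂ = 1.0402
DIC = CA / (α₁ + 2α₂) = 2.53 / 1.0402 = 2.43 mmol/kg

DIC = 2.43 mmol/kg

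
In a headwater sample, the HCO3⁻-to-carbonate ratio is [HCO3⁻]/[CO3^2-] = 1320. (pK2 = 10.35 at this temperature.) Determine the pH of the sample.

pH = 7.23

From K2 = [H⁺][CO3^2-]/[HCO3⁻]:  pH = pK2 − log₁₀([HCO3⁻]/[CO3^2-])
log₁₀(1320) = +3.121
pH = 10.35 − (+3.121) = 7.23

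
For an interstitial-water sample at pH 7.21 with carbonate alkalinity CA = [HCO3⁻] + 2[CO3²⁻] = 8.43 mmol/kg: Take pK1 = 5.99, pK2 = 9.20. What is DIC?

CA = [HCO3⁻] + 2[CO3²⁻] = (α₁ + 2α₂)·DIC
At pH 7.21: [H⁺]/K1 = 10^-1.22 = 0.060256, K2/[H⁺] = 10^-1.99 = 0.010233
α₁ = 1/(1 + 0.060256 + 0.010233) = 1/1.0705 = 0.9342; α₂ = α₁·K2/[H⁺] = 0.009559
α₁ + 2α₂ = 0.9533
DIC = CA / (α₁ + 2α₂) = 8.43 / 0.9533 = 8.84 mmol/kg

DIC = 8.84 mmol/kg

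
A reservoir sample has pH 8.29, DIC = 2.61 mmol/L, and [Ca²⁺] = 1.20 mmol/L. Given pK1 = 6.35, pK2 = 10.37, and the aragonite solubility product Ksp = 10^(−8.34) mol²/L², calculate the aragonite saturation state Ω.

α₂ = 1 / (1 + [H⁺]/K2 + [H⁺]²/(K1K2)) = 1 / (1 + 10^+2.08 + 10^+0.14)
   = 1 / (1 + 120.23 + 1.3804) = 1/122.61 = 0.008156
[CO3²⁻] = α₂ × DIC = 0.008156 × 2.61 = 0.02129 mmol/L
Ksp = 10^(−8.34) = 4.571×10^-9
Ω = [Ca²⁺][CO3²⁻]/Ksp = (1.20×10^-3)(2.129×10^-5) / 4.571×10^-9 = 5.59

Ω = 5.59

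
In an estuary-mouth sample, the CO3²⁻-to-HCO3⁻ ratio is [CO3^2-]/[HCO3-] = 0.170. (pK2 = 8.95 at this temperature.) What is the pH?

From K2 = [H⁺][CO3^2-]/[HCO3-]:  pH = pK2 + log₁₀([CO3^2-]/[HCO3-])
log₁₀(0.170) = -0.770
pH = 8.95 + (-0.770) = 8.18

pH = 8.18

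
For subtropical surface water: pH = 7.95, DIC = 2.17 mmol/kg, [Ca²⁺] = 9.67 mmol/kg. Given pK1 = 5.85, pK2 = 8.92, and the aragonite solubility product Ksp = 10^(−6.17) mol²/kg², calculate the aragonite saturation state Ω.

α₂ = 1 / (1 + [H⁺]/K2 + [H⁺]²/(K1K2)) = 1 / (1 + 10^+0.97 + 10^-1.13)
   = 1 / (1 + 9.3325 + 0.074131) = 1/10.407 = 0.09609
[CO3²⁻] = α₂ × DIC = 0.09609 × 2.17 = 0.2085 mmol/kg
Ksp = 10^(−6.17) = 6.761×10^-7
Ω = [Ca²⁺][CO3²⁻]/Ksp = (9.67×10^-3)(2.085×10^-4) / 6.761×10^-7 = 2.98

Ω = 2.98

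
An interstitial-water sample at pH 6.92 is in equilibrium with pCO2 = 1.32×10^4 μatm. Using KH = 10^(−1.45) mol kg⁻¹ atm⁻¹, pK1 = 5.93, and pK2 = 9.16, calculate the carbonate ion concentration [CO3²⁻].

[CO2*] = KH · pCO2 = 10^(−1.45) × 1.32×10^4×10^-6 = 4.684×10^-4 mol/kg
α₀ = 1/(1 + K1/[H⁺] + K1K2/[H⁺]²) = 1/(1 + 10^+0.99 + 10^-1.25) = 0.09235
DIC = [CO2*]/α₀ = 4.684×10^-4 / 0.09235 = 5.072 mmol/kg
[CO3²⁻] = α₂·DIC; α₂ = 0.005193, so [CO3²⁻] = 0.005193 × 5.072 = 0.0263 mmol/kg

[CO3²⁻] = 0.0263 mmol/kg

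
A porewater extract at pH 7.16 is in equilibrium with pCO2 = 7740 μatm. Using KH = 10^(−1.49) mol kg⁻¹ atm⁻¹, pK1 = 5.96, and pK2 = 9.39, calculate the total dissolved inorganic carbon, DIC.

DIC = 4.24 mmol/kg

[CO2*] = KH · pCO2 = 10^(−1.49) × 7740×10^-6 = 2.505×10^-4 mol/kg
α₀ = 1/(1 + K1/[H⁺] + K1K2/[H⁺]²) = 1/(1 + 10^+1.20 + 10^-1.03) = 0.05902
DIC = [CO2*]/α₀ = 2.505×10^-4 / 0.05902 = 4.24 mmol/kg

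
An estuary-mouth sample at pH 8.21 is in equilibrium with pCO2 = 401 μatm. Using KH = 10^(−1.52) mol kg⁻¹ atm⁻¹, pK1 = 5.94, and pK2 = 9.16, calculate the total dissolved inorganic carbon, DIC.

DIC = 2.52 mmol/kg

[CO2*] = KH · pCO2 = 10^(−1.52) × 401×10^-6 = 1.211×10^-5 mol/kg
α₀ = 1/(1 + K1/[H⁺] + K1K2/[H⁺]²) = 1/(1 + 10^+2.27 + 10^+1.32) = 0.004805
DIC = [CO2*]/α₀ = 1.211×10^-5 / 0.004805 = 2.52 mmol/kg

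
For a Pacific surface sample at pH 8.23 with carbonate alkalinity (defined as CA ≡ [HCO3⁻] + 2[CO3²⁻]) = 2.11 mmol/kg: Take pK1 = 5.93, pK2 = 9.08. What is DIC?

CA = [HCO3⁻] + 2[CO3²⁻] = (α₁ + 2α₂)·DIC
At pH 8.23: [H⁺]/K1 = 10^-2.30 = 0.0050119, K2/[H⁺] = 10^-0.85 = 0.14125
α₁ = 1/(1 + 0.0050119 + 0.14125) = 1/1.1463 = 0.8724; α₂ = α₁·K2/[H⁺] = 0.1232
α₁ + 2α₂ = 1.1189
DIC = CA / (α₁ + 2α₂) = 2.11 / 1.1189 = 1.89 mmol/kg

DIC = 1.89 mmol/kg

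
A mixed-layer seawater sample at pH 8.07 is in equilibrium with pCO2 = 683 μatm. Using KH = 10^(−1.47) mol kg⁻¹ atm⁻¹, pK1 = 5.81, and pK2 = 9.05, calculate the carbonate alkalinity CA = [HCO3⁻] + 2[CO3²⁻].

CA = 5.09 mmol/kg

[CO2*] = KH · pCO2 = 10^(−1.47) × 683×10^-6 = 2.314×10^-5 mol/kg
α₀ = 1/(1 + K1/[H⁺] + K1K2/[H⁺]²) = 1/(1 + 10^+2.26 + 10^+1.28) = 0.004950
DIC = [CO2*]/α₀ = 2.314×10^-5 / 0.004950 = 4.675 mmol/kg
CA = (α₁ + 2α₂)·DIC = (0.9007 + 2×0.09432) × 4.675 = 5.09 mmol/kg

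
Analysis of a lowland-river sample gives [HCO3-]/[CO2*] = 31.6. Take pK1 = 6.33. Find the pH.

pH = 7.83

From K1 = [H⁺][HCO3-]/[CO2*]:  pH = pK1 + log₁₀([HCO3-]/[CO2*])
log₁₀(31.6) = +1.500
pH = 6.33 + (+1.500) = 7.83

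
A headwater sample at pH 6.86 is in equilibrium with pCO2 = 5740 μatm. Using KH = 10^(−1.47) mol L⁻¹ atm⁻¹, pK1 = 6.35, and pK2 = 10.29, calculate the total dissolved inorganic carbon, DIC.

DIC = 0.824 mmol/L

[CO2*] = KH · pCO2 = 10^(−1.47) × 5740×10^-6 = 1.945×10^-4 mol/L
α₀ = 1/(1 + K1/[H⁺] + K1K2/[H⁺]²) = 1/(1 + 10^+0.51 + 10^-2.92) = 0.2360
DIC = [CO2*]/α₀ = 1.945×10^-4 / 0.2360 = 0.824 mmol/L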